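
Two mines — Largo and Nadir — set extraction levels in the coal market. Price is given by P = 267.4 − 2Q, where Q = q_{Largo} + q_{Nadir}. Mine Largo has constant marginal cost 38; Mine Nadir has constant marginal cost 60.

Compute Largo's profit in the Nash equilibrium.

Mine Largo's profit: π = q_{Largo}(267.4 − 2(q_{Largo} + q_{Nadir})) − 38q_{Largo}.
∂π/∂q_{Largo} = 229.4 − 4q_{Largo} − 2q_{Nadir} = 0, so q_{Largo} = 57.35 − 0.5q_{Nadir}.
By the same steps for Nadir: q_{Nadir} = 51.85 − 0.5q_{Largo}.
Solving the two reaction functions simultaneously: (1 − (−0.5)(−0.5))q_{Largo} = 57.35 − 0.5·51.85, so 0.75q_{Largo} = 31.425 and q_{Largo} = 41.9.
Then q_{Nadir} = 51.85 − 0.5·41.9 = 30.9.
Price P = 267.4 − 2·72.8 = 121.8.
Largo's profit: (121.8 − 38)·41.9 = 3511.22.

3511.22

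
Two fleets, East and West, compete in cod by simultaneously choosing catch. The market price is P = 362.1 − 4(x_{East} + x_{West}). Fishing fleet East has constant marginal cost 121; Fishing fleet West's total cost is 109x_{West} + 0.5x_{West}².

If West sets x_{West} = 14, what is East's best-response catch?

23.1375

Fishing fleet East's profit: π = x_{East}(362.1 − 4(x_{East} + x_{West})) − 121x_{East}.
∂π/∂x_{East} = 241.1 − 8x_{East} − 4x_{West} = 0, so x_{East} = 30.1375 − 0.5x_{West}.
At x_{West} = 14: x_{East} = 30.1375 − 0.5·14 = 23.1375.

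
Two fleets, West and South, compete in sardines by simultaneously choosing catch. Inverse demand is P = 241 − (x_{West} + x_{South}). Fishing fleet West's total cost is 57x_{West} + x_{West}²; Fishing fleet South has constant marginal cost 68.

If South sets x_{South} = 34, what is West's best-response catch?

Fishing fleet West's profit: π = x_{West}(241 − (x_{West} + x_{South})) − 57x_{West} − x_{West}².
∂π/∂x_{West} = 184 − 4x_{West} − x_{South} = 0, so x_{West} = 46 − 0.25x_{South}.
At x_{South} = 34: x_{West} = 46 − 0.25·34 = 37.5.

37.5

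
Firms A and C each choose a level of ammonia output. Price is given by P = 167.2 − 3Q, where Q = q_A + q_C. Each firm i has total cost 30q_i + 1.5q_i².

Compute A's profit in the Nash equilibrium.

588.245

Firm A's profit: π = q_A(167.2 − 3(q_A + q_C)) − 30q_A − 1.5q_A².
∂π/∂q_A = 137.2 − 9q_A − 3q_C = 0, so q_A = 686/45 − (1/3)q_C.
The game is symmetric, so in equilibrium q_C = q_A: the reaction function gives (4/3)q_A = 686/45, hence q_A = 343/30.
Price P = 167.2 − 3·(343/15) = 98.6.
A's profit: (98.6 − 30)·(343/30) − 1.5(343/30)² = 588.245.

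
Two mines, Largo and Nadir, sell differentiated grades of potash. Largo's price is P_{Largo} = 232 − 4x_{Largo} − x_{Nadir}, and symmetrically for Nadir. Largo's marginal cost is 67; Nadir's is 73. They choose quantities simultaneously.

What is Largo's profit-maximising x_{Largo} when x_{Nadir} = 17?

Mine Largo's profit: π = x_{Largo}(232 − 4x_{Largo} − x_{Nadir}) − 67x_{Largo}.
∂π/∂x_{Largo} = 165 − 8x_{Largo} − x_{Nadir} = 0 ⇒ x_{Largo} = 20.625 − 0.125x_{Nadir}.
At x_{Nadir} = 17: x_{Largo} = 20.625 − 0.125·17 = 18.5.

18.5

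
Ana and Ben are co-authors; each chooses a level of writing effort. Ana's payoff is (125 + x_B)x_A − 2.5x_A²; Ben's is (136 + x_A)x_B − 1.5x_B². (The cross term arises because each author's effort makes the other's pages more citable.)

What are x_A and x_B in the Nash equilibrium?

36.5, 57.5

Expanding Ana's payoff: 125x_A + x_Bx_A − 2.5x_A².
∂π/∂x_A = 125 + x_B − 5x_A = 0, so x_A = 25 + 0.2x_B.
Likewise for Ben: x_B = 136/3 + (1/3)x_A.
Solving the two reaction functions simultaneously: (1 − (0.2)(1/3))x_A = 25 + 0.2·(136/3), so (14/15)x_A = 511/15 and x_A = 36.5.
Then x_B = 136/3 + (1/3)·36.5 = 57.5.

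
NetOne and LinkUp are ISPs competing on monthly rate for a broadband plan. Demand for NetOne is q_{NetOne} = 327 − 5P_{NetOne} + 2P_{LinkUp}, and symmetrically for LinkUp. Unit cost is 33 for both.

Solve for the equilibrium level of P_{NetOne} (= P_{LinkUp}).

NetOne's profit: π = (P_{NetOne} − 33)(327 − 5P_{NetOne} + 2P_{LinkUp}).
∂π/∂P_{NetOne} = 492 − 10P_{NetOne} + 2P_{LinkUp} = 0 ⇒ P_{NetOne} = 49.2 + 0.2P_{LinkUp}.
The game is symmetric, so in equilibrium P_{LinkUp} = P_{NetOne}: the reaction function gives 0.8P_{NetOne} = 49.2, hence P_{NetOne} = 61.5.

61.5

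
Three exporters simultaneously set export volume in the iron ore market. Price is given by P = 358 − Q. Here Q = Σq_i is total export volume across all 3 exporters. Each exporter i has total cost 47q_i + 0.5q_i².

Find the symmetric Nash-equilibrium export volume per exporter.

62.2

A representative exporter's profit is π_i = q_i(358 − Q) − 47q_i − 0.5q_i², with Q = q_i + Σ_{j≠i} q_j.
First-order condition: 311 − 3q_i − Σ_{j≠i} q_j = 0.
With identical exporters, set every q_j = q: then 311 − 3q − 2q = 0, i.e. q = 311/5 = 62.2.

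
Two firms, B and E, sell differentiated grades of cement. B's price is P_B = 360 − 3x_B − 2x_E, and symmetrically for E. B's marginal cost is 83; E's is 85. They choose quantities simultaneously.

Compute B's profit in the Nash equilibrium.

Firm B's profit: π = x_B(360 − 3x_B − 2x_E) − 83x_B.
∂π/∂x_B = 277 − 6x_B − 2x_E = 0 ⇒ x_B = 277/6 − (1/3)x_E.
Similarly x_E = 275/6 − (1/3)x_B.
Plugging x_E into B's best response: x_B = 277/6 − (1/3)(275/6 − (1/3)x_B) ⇒ (8/9)x_B = 278/9, so x_B = 34.75.
Then x_E = 275/6 − (1/3)·34.75 = 34.25.
P_B = 360 − 3·34.75 − 2·34.25 = 187.25.
Profit = (187.25 − 83)·34.75 = 3622.6875.

3622.6875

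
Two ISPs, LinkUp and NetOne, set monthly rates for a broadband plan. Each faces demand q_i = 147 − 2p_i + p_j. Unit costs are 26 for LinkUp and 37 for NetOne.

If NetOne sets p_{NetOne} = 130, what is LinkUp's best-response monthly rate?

82.25

LinkUp's profit: π = (p_{LinkUp} − 26)(147 − 2p_{LinkUp} + p_{NetOne}).
∂π/∂p_{LinkUp} = 199 − 4p_{LinkUp} + p_{NetOne} = 0 ⇒ p_{LinkUp} = 49.75 + 0.25p_{NetOne}.
At p_{NetOne} = 130: p_{LinkUp} = 49.75 + 0.25·130 = 82.25.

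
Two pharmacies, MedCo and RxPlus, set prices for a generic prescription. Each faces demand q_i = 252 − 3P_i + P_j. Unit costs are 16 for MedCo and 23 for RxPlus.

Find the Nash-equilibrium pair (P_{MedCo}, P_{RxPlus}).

60.6, 63.6

MedCo's profit: π = (P_{MedCo} − 16)(252 − 3P_{MedCo} + P_{RxPlus}).
∂π/∂P_{MedCo} = 300 − 6P_{MedCo} + P_{RxPlus} = 0 ⇒ P_{MedCo} = 50 + (1/6)P_{RxPlus}.
Similarly P_{RxPlus} = 53.5 + (1/6)P_{MedCo}.
Substituting the second reaction function into the first: P_{MedCo} = 50 + (1/6)(53.5 + (1/6)P_{MedCo}), which gives (35/36)P_{MedCo} = 707/12 ⇒ P_{MedCo} = 60.6.
Then P_{RxPlus} = 53.5 + (1/6)·60.6 = 63.6.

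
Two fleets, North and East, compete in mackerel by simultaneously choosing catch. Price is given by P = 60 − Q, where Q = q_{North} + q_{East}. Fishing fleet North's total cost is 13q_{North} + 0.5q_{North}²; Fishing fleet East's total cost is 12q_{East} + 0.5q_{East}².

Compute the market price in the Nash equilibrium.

Fishing fleet North's profit: π = q_{North}(60 − (q_{North} + q_{East})) − 13q_{North} − 0.5q_{North}².
∂π/∂q_{North} = 47 − 3q_{North} − q_{East} = 0, so q_{North} = 47/3 − (1/3)q_{East}.
By the same steps for East: q_{East} = 16 − (1/3)q_{North}.
Substituting the second reaction function into the first: q_{North} = 47/3 − (1/3)(16 − (1/3)q_{North}), which gives (8/9)q_{North} = 31/3 ⇒ q_{North} = 11.625.
Then q_{East} = 16 − (1/3)·11.625 = 12.125.
Equilibrium price: P = 60 − 23.75 = 36.25.

36.25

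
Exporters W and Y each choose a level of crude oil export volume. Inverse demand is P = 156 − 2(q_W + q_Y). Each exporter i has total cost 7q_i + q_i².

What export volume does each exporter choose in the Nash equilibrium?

18.625

Exporter W's profit: π = q_W(156 − 2(q_W + q_Y)) − 7q_W − q_W².
∂π/∂q_W = 149 − 6q_W − 2q_Y = 0, so q_W = 149/6 − (1/3)q_Y.
By symmetry q_Y = q_W; substituting into the reaction function, (4/3)q_W = 149/6 and q_W = 18.625.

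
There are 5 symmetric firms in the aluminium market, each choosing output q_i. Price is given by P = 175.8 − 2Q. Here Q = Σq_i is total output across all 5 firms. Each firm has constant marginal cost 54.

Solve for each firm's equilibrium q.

10.15

A representative firm's profit is π_i = q_i(175.8 − 2Q) − 54q_i, with Q = q_i + Σ_{j≠i} q_j.
First-order condition: 121.8 − 4q_i − 2Σ_{j≠i} q_j = 0.
With identical firms, set every q_j = q: then 121.8 − 4q − 8q = 0, i.e. q = 121.8/12 = 10.15.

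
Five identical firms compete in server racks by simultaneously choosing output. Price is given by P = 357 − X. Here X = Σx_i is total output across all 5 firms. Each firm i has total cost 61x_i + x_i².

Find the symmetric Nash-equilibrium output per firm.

37

A representative firm's profit is π_i = x_i(357 − X) − 61x_i − x_i², with X = x_i + Σ_{j≠i} x_j.
First-order condition: 296 − 4x_i − Σ_{j≠i} x_j = 0.
In a symmetric equilibrium every firm chooses the same x, so Σ_{j≠i} x_j = 4x. The condition becomes 296 − 8x = 0, giving x = 296/8 = 37.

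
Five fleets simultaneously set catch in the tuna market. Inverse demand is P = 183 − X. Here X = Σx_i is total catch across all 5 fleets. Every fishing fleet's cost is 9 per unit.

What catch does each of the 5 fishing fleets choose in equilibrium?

A representative fishing fleet's profit is π_i = x_i(183 − X) − 9x_i, with X = x_i + Σ_{j≠i} x_j.
First-order condition: 174 − 2x_i − Σ_{j≠i} x_j = 0.
In a symmetric equilibrium every fishing fleet chooses the same x, so Σ_{j≠i} x_j = 4x. The condition becomes 174 − 6x = 0, giving x = 174/6 = 29.

29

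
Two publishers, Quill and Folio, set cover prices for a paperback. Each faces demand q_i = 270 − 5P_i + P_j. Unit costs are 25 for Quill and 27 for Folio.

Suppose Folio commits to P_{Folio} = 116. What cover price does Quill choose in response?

51.1

Quill's profit: π = (P_{Quill} − 25)(270 − 5P_{Quill} + P_{Folio}).
∂π/∂P_{Quill} = 395 − 10P_{Quill} + P_{Folio} = 0 ⇒ P_{Quill} = 39.5 + 0.1P_{Folio}.
At P_{Folio} = 116: P_{Quill} = 39.5 + 0.1·116 = 51.1.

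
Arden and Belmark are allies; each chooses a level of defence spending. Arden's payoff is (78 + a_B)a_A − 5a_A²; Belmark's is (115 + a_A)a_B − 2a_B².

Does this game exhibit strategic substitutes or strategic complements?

strategic complements

Expanding Arden's payoff: 78a_A + a_Ba_A − 5a_A².
∂π/∂a_A = 78 + a_B − 10a_A = 0, so a_A = 7.8 + 0.1a_B.
The best-response slope da_A/da_B = 0.1 > 0: the reaction function is upward-sloping, so the choices are strategic complements.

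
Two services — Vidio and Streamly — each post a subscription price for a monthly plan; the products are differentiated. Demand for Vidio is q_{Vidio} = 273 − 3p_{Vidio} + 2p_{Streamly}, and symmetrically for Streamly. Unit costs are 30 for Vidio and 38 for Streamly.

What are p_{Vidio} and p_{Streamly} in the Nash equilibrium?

Vidio's profit: π = (p_{Vidio} − 30)(273 − 3p_{Vidio} + 2p_{Streamly}).
∂π/∂p_{Vidio} = 363 − 6p_{Vidio} + 2p_{Streamly} = 0 ⇒ p_{Vidio} = 60.5 + (1/3)p_{Streamly}.
Similarly p_{Streamly} = 64.5 + (1/3)p_{Vidio}.
Plugging p_{Streamly} into Vidio's best response: p_{Vidio} = 60.5 + (1/3)(64.5 + (1/3)p_{Vidio}) ⇒ (8/9)p_{Vidio} = 82, so p_{Vidio} = 92.25.
Then p_{Streamly} = 64.5 + (1/3)·92.25 = 95.25.

92.25, 95.25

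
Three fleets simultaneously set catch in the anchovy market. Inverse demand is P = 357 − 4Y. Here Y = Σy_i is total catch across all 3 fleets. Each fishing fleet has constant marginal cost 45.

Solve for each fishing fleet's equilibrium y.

A representative fishing fleet's profit is π_i = y_i(357 − 4Y) − 45y_i, with Y = y_i + Σ_{j≠i} y_j.
First-order condition: 312 − 8y_i − 4Σ_{j≠i} y_j = 0.
With identical fishing fleets, set every y_j = y: then 312 − 8y − 8y = 0, i.e. y = 312/16 = 19.5.

19.5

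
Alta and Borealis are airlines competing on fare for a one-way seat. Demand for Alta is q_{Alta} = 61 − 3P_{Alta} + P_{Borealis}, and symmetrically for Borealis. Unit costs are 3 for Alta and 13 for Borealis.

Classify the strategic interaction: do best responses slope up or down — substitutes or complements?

strategic complements

Alta's profit: π = (P_{Alta} − 3)(61 − 3P_{Alta} + P_{Borealis}).
∂π/∂P_{Alta} = 70 − 6P_{Alta} + P_{Borealis} = 0 ⇒ P_{Alta} = 35/3 + (1/6)P_{Borealis}.
The best-response slope dP_{Alta}/dP_{Borealis} = 1/6 > 0: the reaction function is upward-sloping, so the choices are strategic complements.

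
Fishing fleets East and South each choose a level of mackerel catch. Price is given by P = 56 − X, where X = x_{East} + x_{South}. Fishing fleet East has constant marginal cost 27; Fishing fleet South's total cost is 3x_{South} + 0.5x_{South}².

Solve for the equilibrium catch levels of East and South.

Fishing fleet East's profit: π = x_{East}(56 − (x_{East} + x_{South})) − 27x_{East}.
∂π/∂x_{East} = 29 − 2x_{East} − x_{South} = 0, so x_{East} = 14.5 − 0.5x_{South}.
For South: ∂π/∂x_{South} = 53 − 3x_{South} − x_{East} = 0 ⇒ x_{South} = 53/3 − (1/3)x_{East}.
Substituting the second reaction function into the first: x_{East} = 14.5 − 0.5(53/3 − (1/3)x_{East}), which gives (5/6)x_{East} = 17/3 ⇒ x_{East} = 6.8.
Then x_{South} = 53/3 − (1/3)·6.8 = 15.4.

6.8, 15.4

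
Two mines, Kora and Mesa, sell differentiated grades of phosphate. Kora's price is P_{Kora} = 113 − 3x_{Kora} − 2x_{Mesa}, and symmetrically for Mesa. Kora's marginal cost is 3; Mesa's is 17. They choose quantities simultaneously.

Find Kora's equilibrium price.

Mine Kora's profit: π = x_{Kora}(113 − 3x_{Kora} − 2x_{Mesa}) − 3x_{Kora}.
∂π/∂x_{Kora} = 110 − 6x_{Kora} − 2x_{Mesa} = 0 ⇒ x_{Kora} = 55/3 − (1/3)x_{Mesa}.
Similarly x_{Mesa} = 16 − (1/3)x_{Kora}.
Plugging x_{Mesa} into Kora's best response: x_{Kora} = 55/3 − (1/3)(16 − (1/3)x_{Kora}) ⇒ (8/9)x_{Kora} = 13, so x_{Kora} = 14.625.
Then x_{Mesa} = 16 − (1/3)·14.625 = 11.125.
P_{Kora} = 113 − 3·14.625 − 2·11.125 = 46.875.

46.875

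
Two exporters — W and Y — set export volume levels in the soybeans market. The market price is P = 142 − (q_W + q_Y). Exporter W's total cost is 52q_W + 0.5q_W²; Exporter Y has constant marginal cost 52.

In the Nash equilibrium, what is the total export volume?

54

Exporter W's profit: π = q_W(142 − (q_W + q_Y)) − 52q_W − 0.5q_W².
∂π/∂q_W = 90 − 3q_W − q_Y = 0, so q_W = 30 − (1/3)q_Y.
For Y: ∂π/∂q_Y = 90 − 2q_Y − q_W = 0 ⇒ q_Y = 45 − 0.5q_W.
Substituting the second reaction function into the first: q_W = 30 − (1/3)(45 − 0.5q_W), which gives (5/6)q_W = 15 ⇒ q_W = 18.
Then q_Y = 45 − 0.5·18 = 36.
Total export volume: 18 + 36 = 54.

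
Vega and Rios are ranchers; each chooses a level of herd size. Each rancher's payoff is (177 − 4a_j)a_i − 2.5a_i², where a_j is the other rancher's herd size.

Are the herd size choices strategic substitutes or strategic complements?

Vega's payoff is (177 − 4a_R)a_V − 2.5a_V².
∂π/∂a_V = 177 − 4a_R − 5a_V = 0, so a_V = 35.4 − 0.8a_R.
The best-response slope da_V/da_R = −0.8 < 0: the reaction function is downward-sloping, so the choices are strategic substitutes.

strategic substitutes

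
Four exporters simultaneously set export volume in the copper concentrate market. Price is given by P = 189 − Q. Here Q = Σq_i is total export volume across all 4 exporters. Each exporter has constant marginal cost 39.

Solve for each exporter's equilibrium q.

30

A representative exporter's profit is π_i = q_i(189 − Q) − 39q_i, with Q = q_i + Σ_{j≠i} q_j.
First-order condition: 150 − 2q_i − Σ_{j≠i} q_j = 0.
With identical exporters, set every q_j = q: then 150 − 2q − 3q = 0, i.e. q = 150/5 = 30.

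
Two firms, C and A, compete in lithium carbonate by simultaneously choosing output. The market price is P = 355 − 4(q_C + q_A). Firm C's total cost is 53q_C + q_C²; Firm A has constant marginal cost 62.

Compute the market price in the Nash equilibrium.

Firm C's profit: π = q_C(355 − 4(q_C + q_A)) − 53q_C − q_C².
∂π/∂q_C = 302 − 10q_C − 4q_A = 0, so q_C = 30.2 − 0.4q_A.
For A: ∂π/∂q_A = 293 − 8q_A − 4q_C = 0 ⇒ q_A = 36.625 − 0.5q_C.
Substituting the second reaction function into the first: q_C = 30.2 − 0.4(36.625 − 0.5q_C), which gives 0.8q_C = 15.55 ⇒ q_C = 19.4375.
Then q_A = 36.625 − 0.5·19.4375 = 861/32.
Equilibrium price: P = 355 − 4·(1483/32) = 169.625.

169.625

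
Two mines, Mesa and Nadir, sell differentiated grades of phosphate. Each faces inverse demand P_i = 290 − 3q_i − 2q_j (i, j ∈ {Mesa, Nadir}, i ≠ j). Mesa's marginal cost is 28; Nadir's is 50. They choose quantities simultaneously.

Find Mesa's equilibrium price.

Mine Mesa's profit: π = q_{Mesa}(290 − 3q_{Mesa} − 2q_{Nadir}) − 28q_{Mesa}.
∂π/∂q_{Mesa} = 262 − 6q_{Mesa} − 2q_{Nadir} = 0 ⇒ q_{Mesa} = 131/3 − (1/3)q_{Nadir}.
Similarly q_{Nadir} = 40 − (1/3)q_{Mesa}.
Substituting the second reaction function into the first: q_{Mesa} = 131/3 − (1/3)(40 − (1/3)q_{Mesa}), which gives (8/9)q_{Mesa} = 91/3 ⇒ q_{Mesa} = 34.125.
Then q_{Nadir} = 40 − (1/3)·34.125 = 28.625.
P_{Mesa} = 290 − 3·34.125 − 2·28.625 = 130.375.

130.375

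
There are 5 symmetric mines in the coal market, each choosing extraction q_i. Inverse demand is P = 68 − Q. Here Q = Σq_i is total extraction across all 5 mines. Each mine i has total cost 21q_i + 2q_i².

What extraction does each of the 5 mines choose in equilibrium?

4.7

A representative mine's profit is π_i = q_i(68 − Q) − 21q_i − 2q_i², with Q = q_i + Σ_{j≠i} q_j.
First-order condition: 47 − 6q_i − Σ_{j≠i} q_j = 0.
With identical mines, set every q_j = q: then 47 − 6q − 4q = 0, i.e. q = 47/10 = 4.7.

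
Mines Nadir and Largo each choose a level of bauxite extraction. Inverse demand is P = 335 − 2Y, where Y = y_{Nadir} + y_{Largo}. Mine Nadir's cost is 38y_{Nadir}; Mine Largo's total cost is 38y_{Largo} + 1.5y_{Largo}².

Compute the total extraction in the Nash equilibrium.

86.625

Mine Nadir's profit: π = y_{Nadir}(335 − 2(y_{Nadir} + y_{Largo})) − 38y_{Nadir}.
∂π/∂y_{Nadir} = 297 − 4y_{Nadir} − 2y_{Largo} = 0, so y_{Nadir} = 74.25 − 0.5y_{Largo}.
For Largo: ∂π/∂y_{Largo} = 297 − 7y_{Largo} − 2y_{Nadir} = 0 ⇒ y_{Largo} = 297/7 − (2/7)y_{Nadir}.
Solving the two reaction functions simultaneously: (1 − (−0.5)(−2/7))y_{Nadir} = 74.25 − 0.5·(297/7), so (6/7)y_{Nadir} = 1485/28 and y_{Nadir} = 61.875.
Then y_{Largo} = 297/7 − (2/7)·61.875 = 24.75.
Total extraction: 61.875 + 24.75 = 86.625.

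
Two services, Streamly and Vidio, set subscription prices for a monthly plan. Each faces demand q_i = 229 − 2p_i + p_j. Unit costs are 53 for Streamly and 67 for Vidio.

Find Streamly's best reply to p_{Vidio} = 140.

Streamly's profit: π = (p_{Streamly} − 53)(229 − 2p_{Streamly} + p_{Vidio}).
∂π/∂p_{Streamly} = 335 − 4p_{Streamly} + p_{Vidio} = 0 ⇒ p_{Streamly} = 83.75 + 0.25p_{Vidio}.
At p_{Vidio} = 140: p_{Streamly} = 83.75 + 0.25·140 = 118.75.

118.75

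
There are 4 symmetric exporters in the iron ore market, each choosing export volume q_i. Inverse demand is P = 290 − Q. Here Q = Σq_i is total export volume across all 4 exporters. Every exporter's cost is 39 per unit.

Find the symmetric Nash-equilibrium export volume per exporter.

A representative exporter's profit is π_i = q_i(290 − Q) − 39q_i, with Q = q_i + Σ_{j≠i} q_j.
First-order condition: 251 − 2q_i − Σ_{j≠i} q_j = 0.
In a symmetric equilibrium every exporter chooses the same q, so Σ_{j≠i} q_j = 3q. The condition becomes 251 − 5q = 0, giving q = 251/5 = 50.2.

50.2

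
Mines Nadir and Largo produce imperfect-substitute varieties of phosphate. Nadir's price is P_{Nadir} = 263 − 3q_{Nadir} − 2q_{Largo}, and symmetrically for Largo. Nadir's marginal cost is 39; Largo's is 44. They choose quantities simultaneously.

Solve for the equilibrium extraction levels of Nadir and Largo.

Mine Nadir's profit: π = q_{Nadir}(263 − 3q_{Nadir} − 2q_{Largo}) − 39q_{Nadir}.
∂π/∂q_{Nadir} = 224 − 6q_{Nadir} − 2q_{Largo} = 0 ⇒ q_{Nadir} = 112/3 − (1/3)q_{Largo}.
Similarly q_{Largo} = 36.5 − (1/3)q_{Nadir}.
Solving the two reaction functions simultaneously: (1 − (−1/3)(−1/3))q_{Nadir} = 112/3 − (1/3)·36.5, so (8/9)q_{Nadir} = 151/6 and q_{Nadir} = 28.3125.
Then q_{Largo} = 36.5 − (1/3)·28.3125 = 27.0625.

28.3125, 27.0625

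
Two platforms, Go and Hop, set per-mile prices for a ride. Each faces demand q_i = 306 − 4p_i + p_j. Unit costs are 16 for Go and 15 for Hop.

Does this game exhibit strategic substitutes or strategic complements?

strategic complements

Go's profit: π = (p_{Go} − 16)(306 − 4p_{Go} + p_{Hop}).
∂π/∂p_{Go} = 370 − 8p_{Go} + p_{Hop} = 0 ⇒ p_{Go} = 46.25 + 0.125p_{Hop}.
The best-response slope dp_{Go}/dp_{Hop} = 0.125 > 0: the reaction function is upward-sloping, so the choices are strategic complements.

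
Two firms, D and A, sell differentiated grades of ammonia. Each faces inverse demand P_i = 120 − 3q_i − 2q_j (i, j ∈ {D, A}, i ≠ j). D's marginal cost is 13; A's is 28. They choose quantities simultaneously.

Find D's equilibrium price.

Firm D's profit: π = q_D(120 − 3q_D − 2q_A) − 13q_D.
∂π/∂q_D = 107 − 6q_D − 2q_A = 0 ⇒ q_D = 107/6 − (1/3)q_A.
Similarly q_A = 46/3 − (1/3)q_D.
Plugging q_A into D's best response: q_D = 107/6 − (1/3)(46/3 − (1/3)q_D) ⇒ (8/9)q_D = 229/18, so q_D = 14.3125.
Then q_A = 46/3 − (1/3)·14.3125 = 10.5625.
P_D = 120 − 3·14.3125 − 2·10.5625 = 55.9375.

55.9375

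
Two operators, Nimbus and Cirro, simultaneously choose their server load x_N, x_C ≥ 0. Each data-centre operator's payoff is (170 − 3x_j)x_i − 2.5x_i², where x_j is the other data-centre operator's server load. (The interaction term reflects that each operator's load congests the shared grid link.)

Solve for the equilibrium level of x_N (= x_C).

21.25

Nimbus's payoff is (170 − 3x_C)x_N − 2.5x_N².
∂π/∂x_N = 170 − 3x_C − 5x_N = 0, so x_N = 34 − 0.6x_C.
Setting x_N = x_C in the reaction function: x_N = 34 − 0.6x_N, so x_N = 34 / 1.6 = 21.25.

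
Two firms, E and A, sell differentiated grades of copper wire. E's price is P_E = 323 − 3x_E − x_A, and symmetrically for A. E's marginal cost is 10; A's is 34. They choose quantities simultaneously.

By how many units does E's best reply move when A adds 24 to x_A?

-4

Firm E's profit: π = x_E(323 − 3x_E − x_A) − 10x_E.
∂π/∂x_E = 313 − 6x_E − x_A = 0 ⇒ x_E = 313/6 − (1/6)x_A.
The reaction-function slope is −1/6, so a 24-unit rise in x_A moves x_E by −1/6 × 24 = −4. E's best response falls — the actions are strategic substitutes.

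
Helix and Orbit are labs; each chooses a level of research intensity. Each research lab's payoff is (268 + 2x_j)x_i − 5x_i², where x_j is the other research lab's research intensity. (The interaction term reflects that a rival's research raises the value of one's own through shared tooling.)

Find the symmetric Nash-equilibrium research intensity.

Helix's payoff is (268 + 2x_O)x_H − 5x_H².
∂π/∂x_H = 268 + 2x_O − 10x_H = 0, so x_H = 26.8 + 0.2x_O.
The game is symmetric, so in equilibrium x_O = x_H: the reaction function gives 0.8x_H = 26.8, hence x_H = 33.5.

33.5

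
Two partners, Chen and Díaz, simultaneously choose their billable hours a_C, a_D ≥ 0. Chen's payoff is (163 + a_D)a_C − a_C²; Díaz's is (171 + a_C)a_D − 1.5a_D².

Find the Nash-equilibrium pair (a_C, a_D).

Expanding Chen's payoff: 163a_C + a_Da_C − a_C².
∂π/∂a_C = 163 + a_D − 2a_C = 0, so a_C = 81.5 + 0.5a_D.
Likewise for Díaz: a_D = 57 + (1/3)a_C.
Substituting the second reaction function into the first: a_C = 81.5 + 0.5(57 + (1/3)a_C), which gives (5/6)a_C = 110 ⇒ a_C = 132.
Then a_D = 57 + (1/3)·132 = 101.

132, 101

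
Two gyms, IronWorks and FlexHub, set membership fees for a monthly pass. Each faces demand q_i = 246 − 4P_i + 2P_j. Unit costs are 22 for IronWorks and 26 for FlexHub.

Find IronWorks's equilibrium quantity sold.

136.8

IronWorks's profit: π = (P_{IronWorks} − 22)(246 − 4P_{IronWorks} + 2P_{FlexHub}).
∂π/∂P_{IronWorks} = 334 − 8P_{IronWorks} + 2P_{FlexHub} = 0 ⇒ P_{IronWorks} = 41.75 + 0.25P_{FlexHub}.
Similarly P_{FlexHub} = 43.75 + 0.25P_{IronWorks}.
Substituting the second reaction function into the first: P_{IronWorks} = 41.75 + 0.25(43.75 + 0.25P_{IronWorks}), which gives 0.9375P_{IronWorks} = 52.6875 ⇒ P_{IronWorks} = 56.2.
Then P_{FlexHub} = 43.75 + 0.25·56.2 = 57.8.
q_{IronWorks} = 246 − 4·56.2 + 2·57.8 = 136.8.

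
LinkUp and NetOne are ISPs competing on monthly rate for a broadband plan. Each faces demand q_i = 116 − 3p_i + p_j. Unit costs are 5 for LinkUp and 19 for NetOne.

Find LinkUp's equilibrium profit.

1505.28

LinkUp's profit: π = (p_{LinkUp} − 5)(116 − 3p_{LinkUp} + p_{NetOne}).
∂π/∂p_{LinkUp} = 131 − 6p_{LinkUp} + p_{NetOne} = 0 ⇒ p_{LinkUp} = 131/6 + (1/6)p_{NetOne}.
Similarly p_{NetOne} = 173/6 + (1/6)p_{LinkUp}.
Solving the two reaction functions simultaneously: (1 − (1/6)(1/6))p_{LinkUp} = 131/6 + (1/6)·(173/6), so (35/36)p_{LinkUp} = 959/36 and p_{LinkUp} = 27.4.
Then p_{NetOne} = 173/6 + (1/6)·27.4 = 33.4.
q_{LinkUp} = 116 − 3·27.4 + 33.4 = 67.2.
Profit = (27.4 − 5)·67.2 = 1505.28.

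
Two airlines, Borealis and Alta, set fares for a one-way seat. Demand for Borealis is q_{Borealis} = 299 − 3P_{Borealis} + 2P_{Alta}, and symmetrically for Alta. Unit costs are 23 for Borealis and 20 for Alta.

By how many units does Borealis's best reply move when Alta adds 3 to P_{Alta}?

Borealis's profit: π = (P_{Borealis} − 23)(299 − 3P_{Borealis} + 2P_{Alta}).
∂π/∂P_{Borealis} = 368 − 6P_{Borealis} + 2P_{Alta} = 0 ⇒ P_{Borealis} = 184/3 + (1/3)P_{Alta}.
The reaction-function slope is 1/3, so a 3-unit rise in P_{Alta} moves P_{Borealis} by 1/3 × 3 = 1. Borealis's best response rises — the actions are strategic complements.

1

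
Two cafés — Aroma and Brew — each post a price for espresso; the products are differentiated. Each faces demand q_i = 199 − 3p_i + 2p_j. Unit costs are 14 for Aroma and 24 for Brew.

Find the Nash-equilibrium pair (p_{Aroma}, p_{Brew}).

Aroma's profit: π = (p_{Aroma} − 14)(199 − 3p_{Aroma} + 2p_{Brew}).
∂π/∂p_{Aroma} = 241 − 6p_{Aroma} + 2p_{Brew} = 0 ⇒ p_{Aroma} = 241/6 + (1/3)p_{Brew}.
Similarly p_{Brew} = 271/6 + (1/3)p_{Aroma}.
Solving the two reaction functions simultaneously: (1 − (1/3)(1/3))p_{Aroma} = 241/6 + (1/3)·(271/6), so (8/9)p_{Aroma} = 497/9 and p_{Aroma} = 62.125.
Then p_{Brew} = 271/6 + (1/3)·62.125 = 65.875.

62.125, 65.875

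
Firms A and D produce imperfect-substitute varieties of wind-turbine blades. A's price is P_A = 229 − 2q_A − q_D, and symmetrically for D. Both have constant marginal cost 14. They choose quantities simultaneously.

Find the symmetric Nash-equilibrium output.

Firm A's profit: π = q_A(229 − 2q_A − q_D) − 14q_A.
∂π/∂q_A = 215 − 4q_A − q_D = 0 ⇒ q_A = 53.75 − 0.25q_D.
Setting q_A = q_D in the reaction function: q_A = 53.75 − 0.25q_A, so q_A = 53.75 / 1.25 = 43.

43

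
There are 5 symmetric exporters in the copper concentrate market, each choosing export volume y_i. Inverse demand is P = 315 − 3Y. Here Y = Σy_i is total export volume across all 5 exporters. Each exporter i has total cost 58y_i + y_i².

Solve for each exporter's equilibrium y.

12.85

A representative exporter's profit is π_i = y_i(315 − 3Y) − 58y_i − y_i², with Y = y_i + Σ_{j≠i} y_j.
First-order condition: 257 − 8y_i − 3Σ_{j≠i} y_j = 0.
Imposing symmetry (y_j = y for all j) turns Σ_{j≠i} y_j into 4y, so 257 = 20y and y = 12.85.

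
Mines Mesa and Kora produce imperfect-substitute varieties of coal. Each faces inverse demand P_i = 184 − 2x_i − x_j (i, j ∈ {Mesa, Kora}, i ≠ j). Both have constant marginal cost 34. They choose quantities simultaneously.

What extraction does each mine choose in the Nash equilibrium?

30

Mine Mesa's profit: π = x_{Mesa}(184 − 2x_{Mesa} − x_{Kora}) − 34x_{Mesa}.
∂π/∂x_{Mesa} = 150 − 4x_{Mesa} − x_{Kora} = 0 ⇒ x_{Mesa} = 37.5 − 0.25x_{Kora}.
The game is symmetric, so in equilibrium x_{Kora} = x_{Mesa}: the reaction function gives 1.25x_{Mesa} = 37.5, hence x_{Mesa} = 30.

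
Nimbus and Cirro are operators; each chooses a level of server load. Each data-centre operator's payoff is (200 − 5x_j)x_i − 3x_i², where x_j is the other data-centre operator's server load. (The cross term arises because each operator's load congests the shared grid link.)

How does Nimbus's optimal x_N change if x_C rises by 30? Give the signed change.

-25

Nimbus's payoff is (200 − 5x_C)x_N − 3x_N².
∂π/∂x_N = 200 − 5x_C − 6x_N = 0, so x_N = 100/3 − (5/6)x_C.
The reaction-function slope is −5/6, so a 30-unit rise in x_C moves x_N by −5/6 × 30 = −25. Nimbus's best response falls — the actions are strategic substitutes.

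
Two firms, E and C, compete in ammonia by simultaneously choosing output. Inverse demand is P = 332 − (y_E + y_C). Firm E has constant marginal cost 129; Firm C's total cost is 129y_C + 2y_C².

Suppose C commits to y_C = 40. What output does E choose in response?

81.5

Firm E's profit: π = y_E(332 − (y_E + y_C)) − 129y_E.
∂π/∂y_E = 203 − 2y_E − y_C = 0, so y_E = 101.5 − 0.5y_C.
At y_C = 40: y_E = 101.5 − 0.5·40 = 81.5.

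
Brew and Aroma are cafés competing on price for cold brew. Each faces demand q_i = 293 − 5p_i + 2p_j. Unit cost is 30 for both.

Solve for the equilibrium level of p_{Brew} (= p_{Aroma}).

55.375

Brew's profit: π = (p_{Brew} − 30)(293 − 5p_{Brew} + 2p_{Aroma}).
∂π/∂p_{Brew} = 443 − 10p_{Brew} + 2p_{Aroma} = 0 ⇒ p_{Brew} = 44.3 + 0.2p_{Aroma}.
The game is symmetric, so in equilibrium p_{Aroma} = p_{Brew}: the reaction function gives 0.8p_{Brew} = 44.3, hence p_{Brew} = 55.375.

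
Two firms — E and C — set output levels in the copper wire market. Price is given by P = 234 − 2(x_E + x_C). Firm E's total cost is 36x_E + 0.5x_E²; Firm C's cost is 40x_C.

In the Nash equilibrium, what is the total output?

Firm E's profit: π = x_E(234 − 2(x_E + x_C)) − 36x_E − 0.5x_E².
∂π/∂x_E = 198 − 5x_E − 2x_C = 0, so x_E = 39.6 − 0.4x_C.
For C: ∂π/∂x_C = 194 − 4x_C − 2x_E = 0 ⇒ x_C = 48.5 − 0.5x_E.
Substituting the second reaction function into the first: x_E = 39.6 − 0.4(48.5 − 0.5x_E), which gives 0.8x_E = 20.2 ⇒ x_E = 25.25.
Then x_C = 48.5 − 0.5·25.25 = 35.875.
Total output: 25.25 + 35.875 = 61.125.

61.125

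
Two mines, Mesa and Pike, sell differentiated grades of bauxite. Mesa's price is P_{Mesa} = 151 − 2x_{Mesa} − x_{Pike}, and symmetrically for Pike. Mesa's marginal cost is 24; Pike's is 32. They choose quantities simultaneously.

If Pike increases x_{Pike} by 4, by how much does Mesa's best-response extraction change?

Mine Mesa's profit: π = x_{Mesa}(151 − 2x_{Mesa} − x_{Pike}) − 24x_{Mesa}.
∂π/∂x_{Mesa} = 127 − 4x_{Mesa} − x_{Pike} = 0 ⇒ x_{Mesa} = 31.75 − 0.25x_{Pike}.
The reaction-function slope is −0.25, so a 4-unit rise in x_{Pike} moves x_{Mesa} by −0.25 × 4 = −1. Mesa's best response falls — the actions are strategic substitutes.

-1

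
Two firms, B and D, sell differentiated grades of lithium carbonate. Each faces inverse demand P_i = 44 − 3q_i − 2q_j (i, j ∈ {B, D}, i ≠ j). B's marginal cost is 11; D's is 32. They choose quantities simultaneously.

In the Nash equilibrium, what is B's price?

27.3125

Firm B's profit: π = q_B(44 − 3q_B − 2q_D) − 11q_B.
∂π/∂q_B = 33 − 6q_B − 2q_D = 0 ⇒ q_B = 5.5 − (1/3)q_D.
Similarly q_D = 2 − (1/3)q_B.
Substituting the second reaction function into the first: q_B = 5.5 − (1/3)(2 − (1/3)q_B), which gives (8/9)q_B = 29/6 ⇒ q_B = 5.4375.
Then q_D = 2 − (1/3)·5.4375 = 0.1875.
P_B = 44 − 3·5.4375 − 2·0.1875 = 27.3125.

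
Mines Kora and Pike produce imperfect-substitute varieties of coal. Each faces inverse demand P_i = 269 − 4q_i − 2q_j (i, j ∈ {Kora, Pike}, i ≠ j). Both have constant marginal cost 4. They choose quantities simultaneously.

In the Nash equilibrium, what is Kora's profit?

Mine Kora's profit: π = q_{Kora}(269 − 4q_{Kora} − 2q_{Pike}) − 4q_{Kora}.
∂π/∂q_{Kora} = 265 − 8q_{Kora} − 2q_{Pike} = 0 ⇒ q_{Kora} = 33.125 − 0.25q_{Pike}.
Setting q_{Kora} = q_{Pike} in the reaction function: q_{Kora} = 33.125 − 0.25q_{Kora}, so q_{Kora} = 33.125 / 1.25 = 26.5.
P_{Kora} = 269 − 4·26.5 − 2·26.5 = 110.
Profit = (110 − 4)·26.5 = 2809.

2809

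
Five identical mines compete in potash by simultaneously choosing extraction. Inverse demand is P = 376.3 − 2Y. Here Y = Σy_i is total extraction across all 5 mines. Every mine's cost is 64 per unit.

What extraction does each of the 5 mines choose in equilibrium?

A representative mine's profit is π_i = y_i(376.3 − 2Y) − 64y_i, with Y = y_i + Σ_{j≠i} y_j.
First-order condition: 312.3 − 4y_i − 2Σ_{j≠i} y_j = 0.
Imposing symmetry (y_j = y for all j) turns Σ_{j≠i} y_j into 4y, so 312.3 = 12y and y = 26.025.

26.025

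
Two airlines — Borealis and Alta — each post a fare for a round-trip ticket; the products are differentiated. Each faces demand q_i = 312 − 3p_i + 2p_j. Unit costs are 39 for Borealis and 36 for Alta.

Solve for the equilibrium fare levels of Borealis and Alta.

106.6875, 105.5625

Borealis's profit: π = (p_{Borealis} − 39)(312 − 3p_{Borealis} + 2p_{Alta}).
∂π/∂p_{Borealis} = 429 − 6p_{Borealis} + 2p_{Alta} = 0 ⇒ p_{Borealis} = 71.5 + (1/3)p_{Alta}.
Similarly p_{Alta} = 70 + (1/3)p_{Borealis}.
Substituting the second reaction function into the first: p_{Borealis} = 71.5 + (1/3)(70 + (1/3)p_{Borealis}), which gives (8/9)p_{Borealis} = 569/6 ⇒ p_{Borealis} = 106.6875.
Then p_{Alta} = 70 + (1/3)·106.6875 = 105.5625.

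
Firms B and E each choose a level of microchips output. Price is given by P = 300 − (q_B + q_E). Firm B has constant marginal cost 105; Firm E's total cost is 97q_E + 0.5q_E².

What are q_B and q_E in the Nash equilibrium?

Firm B's profit: π = q_B(300 − (q_B + q_E)) − 105q_B.
∂π/∂q_B = 195 − 2q_B − q_E = 0, so q_B = 97.5 − 0.5q_E.
For E: ∂π/∂q_E = 203 − 3q_E − q_B = 0 ⇒ q_E = 203/3 − (1/3)q_B.
Plugging q_E into B's best response: q_B = 97.5 − 0.5(203/3 − (1/3)q_B) ⇒ (5/6)q_B = 191/3, so q_B = 76.4.
Then q_E = 203/3 − (1/3)·76.4 = 42.2.

76.4, 42.2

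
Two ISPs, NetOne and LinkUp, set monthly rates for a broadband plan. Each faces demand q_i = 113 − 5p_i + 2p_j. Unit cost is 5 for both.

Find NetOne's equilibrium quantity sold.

61.25

NetOne's profit: π = (p_{NetOne} − 5)(113 − 5p_{NetOne} + 2p_{LinkUp}).
∂π/∂p_{NetOne} = 138 − 10p_{NetOne} + 2p_{LinkUp} = 0 ⇒ p_{NetOne} = 13.8 + 0.2p_{LinkUp}.
The game is symmetric, so in equilibrium p_{LinkUp} = p_{NetOne}: the reaction function gives 0.8p_{NetOne} = 13.8, hence p_{NetOne} = 17.25.
q_{NetOne} = 113 − 5·17.25 + 2·17.25 = 61.25.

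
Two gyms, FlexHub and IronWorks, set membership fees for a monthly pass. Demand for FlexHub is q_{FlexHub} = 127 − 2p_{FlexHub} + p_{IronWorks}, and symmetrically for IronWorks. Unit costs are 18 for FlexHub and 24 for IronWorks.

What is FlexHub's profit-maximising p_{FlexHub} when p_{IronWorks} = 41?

51

FlexHub's profit: π = (p_{FlexHub} − 18)(127 − 2p_{FlexHub} + p_{IronWorks}).
∂π/∂p_{FlexHub} = 163 − 4p_{FlexHub} + p_{IronWorks} = 0 ⇒ p_{FlexHub} = 40.75 + 0.25p_{IronWorks}.
At p_{IronWorks} = 41: p_{FlexHub} = 40.75 + 0.25·41 = 51.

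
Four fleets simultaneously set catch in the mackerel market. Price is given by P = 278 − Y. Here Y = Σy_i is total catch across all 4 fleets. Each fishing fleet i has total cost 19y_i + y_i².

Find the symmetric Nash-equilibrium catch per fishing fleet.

37

A representative fishing fleet's profit is π_i = y_i(278 − Y) − 19y_i − y_i², with Y = y_i + Σ_{j≠i} y_j.
First-order condition: 259 − 4y_i − Σ_{j≠i} y_j = 0.
With identical fishing fleets, set every y_j = y: then 259 − 4y − 3y = 0, i.e. y = 259/7 = 37.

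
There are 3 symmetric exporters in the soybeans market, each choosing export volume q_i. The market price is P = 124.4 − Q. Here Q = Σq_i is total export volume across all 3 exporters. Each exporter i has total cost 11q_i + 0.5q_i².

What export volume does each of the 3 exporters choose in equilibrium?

22.68

A representative exporter's profit is π_i = q_i(124.4 − Q) − 11q_i − 0.5q_i², with Q = q_i + Σ_{j≠i} q_j.
First-order condition: 113.4 − 3q_i − Σ_{j≠i} q_j = 0.
In a symmetric equilibrium every exporter chooses the same q, so Σ_{j≠i} q_j = 2q. The condition becomes 113.4 − 5q = 0, giving q = 113.4/5 = 22.68.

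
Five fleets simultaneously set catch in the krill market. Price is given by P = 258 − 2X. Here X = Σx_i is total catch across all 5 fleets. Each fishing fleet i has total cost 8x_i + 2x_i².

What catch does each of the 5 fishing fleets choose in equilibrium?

A representative fishing fleet's profit is π_i = x_i(258 − 2X) − 8x_i − 2x_i², with X = x_i + Σ_{j≠i} x_j.
First-order condition: 250 − 8x_i − 2Σ_{j≠i} x_j = 0.
Imposing symmetry (x_j = x for all j) turns Σ_{j≠i} x_j into 4x, so 250 = 16x and x = 15.625.

15.625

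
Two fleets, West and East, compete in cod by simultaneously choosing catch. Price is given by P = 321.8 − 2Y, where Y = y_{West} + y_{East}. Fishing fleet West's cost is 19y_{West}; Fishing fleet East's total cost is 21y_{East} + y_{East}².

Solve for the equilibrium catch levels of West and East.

Fishing fleet West's profit: π = y_{West}(321.8 − 2(y_{West} + y_{East})) − 19y_{West}.
∂π/∂y_{West} = 302.8 − 4y_{West} − 2y_{East} = 0, so y_{West} = 75.7 − 0.5y_{East}.
For East: ∂π/∂y_{East} = 300.8 − 6y_{East} − 2y_{West} = 0 ⇒ y_{East} = 752/15 − (1/3)y_{West}.
Substituting the second reaction function into the first: y_{West} = 75.7 − 0.5(752/15 − (1/3)y_{West}), which gives (5/6)y_{West} = 1519/30 ⇒ y_{West} = 60.76.
Then y_{East} = 752/15 − (1/3)·60.76 = 29.88.

60.76, 29.88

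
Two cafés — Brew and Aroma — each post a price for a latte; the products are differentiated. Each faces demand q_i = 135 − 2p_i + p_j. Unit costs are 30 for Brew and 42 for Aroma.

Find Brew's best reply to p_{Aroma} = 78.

Brew's profit: π = (p_{Brew} − 30)(135 − 2p_{Brew} + p_{Aroma}).
∂π/∂p_{Brew} = 195 − 4p_{Brew} + p_{Aroma} = 0 ⇒ p_{Brew} = 48.75 + 0.25p_{Aroma}.
At p_{Aroma} = 78: p_{Brew} = 48.75 + 0.25·78 = 68.25.

68.25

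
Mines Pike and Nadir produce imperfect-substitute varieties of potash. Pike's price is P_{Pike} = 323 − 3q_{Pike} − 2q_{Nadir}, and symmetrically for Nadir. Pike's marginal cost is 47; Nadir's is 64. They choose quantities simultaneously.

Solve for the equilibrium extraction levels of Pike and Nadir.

35.5625, 31.3125

Mine Pike's profit: π = q_{Pike}(323 − 3q_{Pike} − 2q_{Nadir}) − 47q_{Pike}.
∂π/∂q_{Pike} = 276 − 6q_{Pike} − 2q_{Nadir} = 0 ⇒ q_{Pike} = 46 − (1/3)q_{Nadir}.
Similarly q_{Nadir} = 259/6 − (1/3)q_{Pike}.
Substituting the second reaction function into the first: q_{Pike} = 46 − (1/3)(259/6 − (1/3)q_{Pike}), which gives (8/9)q_{Pike} = 569/18 ⇒ q_{Pike} = 35.5625.
Then q_{Nadir} = 259/6 − (1/3)·35.5625 = 31.3125.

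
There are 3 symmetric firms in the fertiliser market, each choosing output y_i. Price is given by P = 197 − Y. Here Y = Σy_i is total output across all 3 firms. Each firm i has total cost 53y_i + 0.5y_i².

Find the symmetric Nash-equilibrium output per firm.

A representative firm's profit is π_i = y_i(197 − Y) − 53y_i − 0.5y_i², with Y = y_i + Σ_{j≠i} y_j.
First-order condition: 144 − 3y_i − Σ_{j≠i} y_j = 0.
With identical firms, set every y_j = y: then 144 − 3y − 2y = 0, i.e. y = 144/5 = 28.8.

28.8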